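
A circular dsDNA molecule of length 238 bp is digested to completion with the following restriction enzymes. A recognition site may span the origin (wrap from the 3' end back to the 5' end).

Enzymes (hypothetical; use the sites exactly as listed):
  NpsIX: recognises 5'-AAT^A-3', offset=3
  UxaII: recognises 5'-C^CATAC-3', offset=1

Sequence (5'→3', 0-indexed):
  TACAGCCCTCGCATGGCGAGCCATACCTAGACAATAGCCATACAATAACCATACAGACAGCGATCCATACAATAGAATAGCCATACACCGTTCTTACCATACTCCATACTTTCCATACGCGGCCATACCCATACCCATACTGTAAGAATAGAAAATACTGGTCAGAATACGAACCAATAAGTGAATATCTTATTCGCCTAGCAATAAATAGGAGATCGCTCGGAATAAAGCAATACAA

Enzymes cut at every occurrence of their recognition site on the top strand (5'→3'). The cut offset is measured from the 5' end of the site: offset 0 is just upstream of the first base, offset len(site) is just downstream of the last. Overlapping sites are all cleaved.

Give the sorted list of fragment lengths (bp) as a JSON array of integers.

Scan for sites:
  NpsIX AATA/3: at [32, 43, 70, 75, 146, 153, 165, 175, 183, 202, 206, 223, 231, 236] ⇒ [1, 35, 46, 73, 78, 149, 156, 168, 178, 186, 205, 209, 226, 234]
  UxaII CCATAC/1: at [20, 37, 48, 64, 80, 96, 103, 112, 122, 128, 134] ⇒ [21, 38, 49, 65, 81, 97, 104, 113, 123, 129, 135]

Pooled cuts: [1, 21, 35, 38, 46, 49, 65, 73, 78, 81, 97, 104, 113, 123, 129, 135, 149, 156, 168, 178, 186, 205, 209, 226, 234]

Fragments:
  1→21: 20 bp
  21→35: 14 bp
  35→38: 3 bp
  38→46: 8 bp
  46→49: 3 bp
  49→65: 16 bp
  65→73: 8 bp
  73→78: 5 bp
  78→81: 3 bp
  81→97: 16 bp
  97→104: 7 bp
  104→113: 9 bp
  113→123: 10 bp
  123→129: 6 bp
  129→135: 6 bp
  135→149: 14 bp
  149→156: 7 bp
  156→168: 12 bp
  168→178: 10 bp
  178→186: 8 bp
  186→205: 19 bp
  205→209: 4 bp
  209→226: 17 bp
  226→234: 8 bp
  234→1 (wrap): 238-234+1 = 5 bp

[3,3,3,4,5,5,6,6,7,7,8,8,8,8,9,10,10,12,14,14,16,16,17,19,20]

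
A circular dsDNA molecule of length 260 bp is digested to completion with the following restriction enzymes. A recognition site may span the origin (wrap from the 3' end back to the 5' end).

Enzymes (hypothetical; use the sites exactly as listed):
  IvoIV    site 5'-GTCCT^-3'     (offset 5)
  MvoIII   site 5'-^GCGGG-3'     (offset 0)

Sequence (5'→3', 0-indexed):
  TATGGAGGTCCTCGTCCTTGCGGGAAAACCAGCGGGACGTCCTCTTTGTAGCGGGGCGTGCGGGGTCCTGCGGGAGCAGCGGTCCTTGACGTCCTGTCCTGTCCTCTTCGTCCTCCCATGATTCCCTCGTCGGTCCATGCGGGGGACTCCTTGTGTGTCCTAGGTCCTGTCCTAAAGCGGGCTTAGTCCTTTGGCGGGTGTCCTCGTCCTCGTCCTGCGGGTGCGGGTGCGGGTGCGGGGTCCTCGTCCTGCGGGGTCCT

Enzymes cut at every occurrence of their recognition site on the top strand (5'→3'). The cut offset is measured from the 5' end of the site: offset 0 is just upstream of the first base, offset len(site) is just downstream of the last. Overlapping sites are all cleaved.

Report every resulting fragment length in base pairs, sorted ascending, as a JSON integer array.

[1,3,3,5,5,5,6,6,6,6,6,6,6,7,7,9,9,9,10,10,10,11,12,12,12,14,17,23,24]

Scan for sites:
  IvoIV GTCCT/5: at [7, 13, 38, 64, 81, 90, 95, 100, 109, 156, 163, 168, 185, 199, 205, 211, 239, 245, 255] ⇒ [0, 12, 18, 43, 69, 86, 95, 100, 105, 114, 161, 168, 173, 190, 204, 210, 216, 244, 250]
  MvoIII GCGGG/0: at [19, 31, 50, 59, 69, 138, 176, 193, 216, 222, 228, 234, 250] ⇒ [19, 31, 50, 59, 69, 138, 176, 193, 216, 222, 228, 234, 250]

Pooled cuts: [0, 12, 18, 19, 31, 43, 50, 59, 69, 86, 95, 100, 105, 114, 138, 161, 168, 173, 176, 190, 193, 204, 210, 216, 222, 228, 234, 244, 250]

Fragments:
  0→12: 12 bp
  12→18: 6 bp
  18→19: 1 bp
  19→31: 12 bp
  31→43: 12 bp
  43→50: 7 bp
  50→59: 9 bp
  59→69: 10 bp
  69→86: 17 bp
  86→95: 9 bp
  95→100: 5 bp
  100→105: 5 bp
  105→114: 9 bp
  114→138: 24 bp
  138→161: 23 bp
  161→168: 7 bp
  168→173: 5 bp
  173→176: 3 bp
  176→190: 14 bp
  190→193: 3 bp
  193→204: 11 bp
  204→210: 6 bp
  210→216: 6 bp
  216→222: 6 bp
  222→228: 6 bp
  228→234: 6 bp
  234→244: 10 bp
  244→250: 6 bp
  250→0 (wrap): 260-250+0 = 10 bp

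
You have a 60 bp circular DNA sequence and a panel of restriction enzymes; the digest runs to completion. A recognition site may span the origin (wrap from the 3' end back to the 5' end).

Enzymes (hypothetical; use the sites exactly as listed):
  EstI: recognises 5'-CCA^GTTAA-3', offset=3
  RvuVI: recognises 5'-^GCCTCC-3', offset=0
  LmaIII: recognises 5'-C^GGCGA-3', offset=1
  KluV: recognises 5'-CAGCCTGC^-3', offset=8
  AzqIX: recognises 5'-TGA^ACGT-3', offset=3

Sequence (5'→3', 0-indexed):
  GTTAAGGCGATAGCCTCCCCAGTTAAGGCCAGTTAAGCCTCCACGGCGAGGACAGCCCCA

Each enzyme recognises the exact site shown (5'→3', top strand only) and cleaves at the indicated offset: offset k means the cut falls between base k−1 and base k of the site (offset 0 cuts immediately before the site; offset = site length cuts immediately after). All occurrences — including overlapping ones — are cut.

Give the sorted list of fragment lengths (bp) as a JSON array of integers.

Site scan:
  EstI (CCAGTTAA, off=3): starts [18, 28, 57] → cuts [0, 21, 31]
  RvuVI (GCCTCC, off=0): starts [12, 36] → cuts [12, 36]
  LmaIII (CGGCGA, off=1): starts [43] → cuts [44]
  KluV (CAGCCTGC, off=8): no sites
  AzqIX (TGAACGT, off=3): no sites

Pooled cuts: [0, 12, 21, 31, 36, 44]

Fragments:
  0→12: 12 bp
  12→21: 9 bp
  21→31: 10 bp
  31→36: 5 bp
  36→44: 8 bp
  44→0 (wrap): 60-44+0 = 16 bp

[5,8,9,10,12,16]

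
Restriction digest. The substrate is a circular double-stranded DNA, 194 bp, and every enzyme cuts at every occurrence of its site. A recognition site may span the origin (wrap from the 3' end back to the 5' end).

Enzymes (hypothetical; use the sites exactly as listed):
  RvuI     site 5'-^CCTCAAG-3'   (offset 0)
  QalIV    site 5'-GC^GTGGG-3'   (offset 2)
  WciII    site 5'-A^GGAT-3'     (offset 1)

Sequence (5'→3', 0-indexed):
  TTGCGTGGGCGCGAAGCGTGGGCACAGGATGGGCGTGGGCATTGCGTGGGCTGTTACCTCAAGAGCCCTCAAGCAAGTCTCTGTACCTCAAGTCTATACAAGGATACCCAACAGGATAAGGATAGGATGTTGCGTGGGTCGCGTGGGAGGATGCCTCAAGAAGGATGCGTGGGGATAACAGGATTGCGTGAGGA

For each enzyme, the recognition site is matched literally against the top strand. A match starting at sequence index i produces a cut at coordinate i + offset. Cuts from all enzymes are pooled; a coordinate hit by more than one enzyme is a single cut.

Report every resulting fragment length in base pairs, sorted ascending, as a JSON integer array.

[5,5,6,6,6,7,8,9,9,9,9,10,11,11,11,12,12,13,16,19]

Scan for sites:
  RvuI (CCTCAAG, off=0): starts [56, 66, 85, 153] → cuts [56, 66, 85, 153]
  QalIV (GCGTGGG, off=2): starts [2, 15, 32, 43, 131, 140, 166] → cuts [4, 17, 34, 45, 133, 142, 168]
  WciII (AGGAT, off=1): starts [25, 100, 112, 118, 123, 147, 161, 179, 190] → cuts [26, 101, 113, 119, 124, 148, 162, 180, 191]

All cut coordinates (distinct, sorted): [4, 17, 26, 34, 45, 56, 66, 85, 101, 113, 119, 124, 133, 142, 148, 153, 162, 168, 180, 191]

Fragment lengths:
  4→17: 13 bp
  17→26: 9 bp
  26→34: 8 bp
  34→45: 11 bp
  45→56: 11 bp
  56→66: 10 bp
  66→85: 19 bp
  85→101: 16 bp
  101→113: 12 bp
  113→119: 6 bp
  119→124: 5 bp
  124→133: 9 bp
  133→142: 9 bp
  142→148: 6 bp
  148→153: 5 bp
  153→162: 9 bp
  162→168: 6 bp
  168→180: 12 bp
  180→191: 11 bp
  191→4 (wrap): 194-191+4 = 7 bp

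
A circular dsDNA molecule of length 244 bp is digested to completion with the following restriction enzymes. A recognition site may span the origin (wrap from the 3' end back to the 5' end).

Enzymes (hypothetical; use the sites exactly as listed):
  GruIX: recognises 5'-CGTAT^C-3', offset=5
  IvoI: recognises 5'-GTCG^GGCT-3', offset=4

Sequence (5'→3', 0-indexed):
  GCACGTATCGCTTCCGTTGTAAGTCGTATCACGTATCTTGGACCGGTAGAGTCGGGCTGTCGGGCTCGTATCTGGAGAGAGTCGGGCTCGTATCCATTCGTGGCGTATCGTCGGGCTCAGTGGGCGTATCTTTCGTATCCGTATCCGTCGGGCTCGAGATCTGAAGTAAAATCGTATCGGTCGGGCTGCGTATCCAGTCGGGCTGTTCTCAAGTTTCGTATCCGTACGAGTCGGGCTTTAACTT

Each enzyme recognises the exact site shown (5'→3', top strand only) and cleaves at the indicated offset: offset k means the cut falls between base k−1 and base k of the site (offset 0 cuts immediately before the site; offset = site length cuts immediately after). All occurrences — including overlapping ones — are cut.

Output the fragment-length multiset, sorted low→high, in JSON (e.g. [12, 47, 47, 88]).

[5,6,6,6,7,7,8,9,9,9,10,12,13,15,16,18,19,21,21,27]

Per-enzyme occurrences:
  GruIX CGTATC/5: at [3, 24, 31, 66, 88, 103, 124, 133, 139, 172, 188, 216] ⇒ [8, 29, 36, 71, 93, 108, 129, 138, 144, 177, 193, 221]
  IvoI GTCGGGCT/4: at [50, 58, 80, 109, 146, 179, 196, 229] ⇒ [54, 62, 84, 113, 150, 183, 200, 233]

Pooled cuts: [8, 29, 36, 54, 62, 71, 84, 93, 108, 113, 129, 138, 144, 150, 177, 183, 193, 200, 221, 233]

Fragment lengths:
  8→29: 21 bp
  29→36: 7 bp
  36→54: 18 bp
  54→62: 8 bp
  62→71: 9 bp
  71→84: 13 bp
  84→93: 9 bp
  93→108: 15 bp
  108→113: 5 bp
  113→129: 16 bp
  129→138: 9 bp
  138→144: 6 bp
  144→150: 6 bp
  150→177: 27 bp
  177→183: 6 bp
  183→193: 10 bp
  193→200: 7 bp
  200→221: 21 bp
  221→233: 12 bp
  233→8 (wrap): 244-233+8 = 19 bp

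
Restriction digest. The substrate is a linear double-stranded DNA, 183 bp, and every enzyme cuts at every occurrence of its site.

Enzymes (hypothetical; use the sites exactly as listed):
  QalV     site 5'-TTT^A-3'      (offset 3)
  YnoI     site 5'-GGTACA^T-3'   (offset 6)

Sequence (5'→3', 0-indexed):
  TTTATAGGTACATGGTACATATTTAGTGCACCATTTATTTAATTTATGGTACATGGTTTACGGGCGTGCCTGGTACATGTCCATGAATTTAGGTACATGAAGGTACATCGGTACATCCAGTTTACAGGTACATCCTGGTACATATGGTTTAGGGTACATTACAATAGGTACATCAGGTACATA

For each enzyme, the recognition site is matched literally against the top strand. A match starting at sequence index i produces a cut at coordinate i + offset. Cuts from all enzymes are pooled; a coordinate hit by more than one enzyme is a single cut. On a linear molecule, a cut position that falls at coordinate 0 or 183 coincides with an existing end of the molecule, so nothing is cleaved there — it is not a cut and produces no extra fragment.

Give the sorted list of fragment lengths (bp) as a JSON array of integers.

Per-enzyme occurrences:
  QalV TTTA/3: at [0, 21, 33, 37, 42, 56, 87, 120, 147] ⇒ [3, 24, 36, 40, 45, 59, 90, 123, 150]
  YnoI GGTACAT/6: at [6, 13, 47, 71, 91, 101, 109, 126, 136, 152, 166, 175] ⇒ [12, 19, 53, 77, 97, 107, 115, 132, 142, 158, 172, 181]

All cut coordinates (distinct, sorted): [3, 12, 19, 24, 36, 40, 45, 53, 59, 77, 90, 97, 107, 115, 123, 132, 142, 150, 158, 172, 181]

Fragments:
  [0,3): 3 bp
  [3,12): 9 bp
  [12,19): 7 bp
  [19,24): 5 bp
  [24,36): 12 bp
  [36,40): 4 bp
  [40,45): 5 bp
  [45,53): 8 bp
  [53,59): 6 bp
  [59,77): 18 bp
  [77,90): 13 bp
  [90,97): 7 bp
  [97,107): 10 bp
  [107,115): 8 bp
  [115,123): 8 bp
  [123,132): 9 bp
  [132,142): 10 bp
  [142,150): 8 bp
  [150,158): 8 bp
  [158,172): 14 bp
  [172,181): 9 bp
  [181,183): 2 bp

[2,3,4,5,5,6,7,7,8,8,8,8,8,9,9,9,10,10,12,13,14,18]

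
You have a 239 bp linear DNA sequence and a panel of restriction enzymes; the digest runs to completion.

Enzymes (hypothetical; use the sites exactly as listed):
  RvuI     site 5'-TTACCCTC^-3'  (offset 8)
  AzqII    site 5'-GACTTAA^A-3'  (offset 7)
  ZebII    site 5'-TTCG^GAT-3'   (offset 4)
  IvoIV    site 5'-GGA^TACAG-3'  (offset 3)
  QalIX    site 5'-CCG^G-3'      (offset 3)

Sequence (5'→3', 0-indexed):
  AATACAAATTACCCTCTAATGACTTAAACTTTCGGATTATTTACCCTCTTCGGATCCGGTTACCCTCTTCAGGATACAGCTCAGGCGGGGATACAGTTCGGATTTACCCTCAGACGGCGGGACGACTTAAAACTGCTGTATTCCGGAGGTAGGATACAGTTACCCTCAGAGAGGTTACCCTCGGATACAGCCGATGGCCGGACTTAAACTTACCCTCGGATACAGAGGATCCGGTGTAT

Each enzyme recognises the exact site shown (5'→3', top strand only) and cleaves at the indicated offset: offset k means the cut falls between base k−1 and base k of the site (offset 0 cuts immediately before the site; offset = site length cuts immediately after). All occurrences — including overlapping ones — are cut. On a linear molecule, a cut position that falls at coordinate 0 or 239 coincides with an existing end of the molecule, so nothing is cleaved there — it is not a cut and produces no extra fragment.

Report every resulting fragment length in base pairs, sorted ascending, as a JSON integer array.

[3,3,4,6,6,7,7,7,9,9,9,10,11,11,13,13,14,15,15,15,16,17,19]

Site scan:
  RvuI TTACCCTC/8: at [8, 40, 59, 103, 159, 174, 209] ⇒ [16, 48, 67, 111, 167, 182, 217]
  AzqII GACTTAAA/7: at [20, 123, 200] ⇒ [27, 130, 207]
  ZebII TTCGGAT/4: at [30, 48, 96] ⇒ [34, 52, 100]
  IvoIV GGATACAG/3: at [71, 88, 151, 182, 217] ⇒ [74, 91, 154, 185, 220]
  QalIX CCGG/3: at [55, 142, 197, 230] ⇒ [58, 145, 200, 233]

Pooled cuts: [16, 27, 34, 48, 52, 58, 67, 74, 91, 100, 111, 130, 145, 154, 167, 182, 185, 200, 207, 217, 220, 233]

Fragments:
  [0,16): 16 bp
  [16,27): 11 bp
  [27,34): 7 bp
  [34,48): 14 bp
  [48,52): 4 bp
  [52,58): 6 bp
  [58,67): 9 bp
  [67,74): 7 bp
  [74,91): 17 bp
  [91,100): 9 bp
  [100,111): 11 bp
  [111,130): 19 bp
  [130,145): 15 bp
  [145,154): 9 bp
  [154,167): 13 bp
  [167,182): 15 bp
  [182,185): 3 bp
  [185,200): 15 bp
  [200,207): 7 bp
  [207,217): 10 bp
  [217,220): 3 bp
  [220,233): 13 bp
  [233,239): 6 bp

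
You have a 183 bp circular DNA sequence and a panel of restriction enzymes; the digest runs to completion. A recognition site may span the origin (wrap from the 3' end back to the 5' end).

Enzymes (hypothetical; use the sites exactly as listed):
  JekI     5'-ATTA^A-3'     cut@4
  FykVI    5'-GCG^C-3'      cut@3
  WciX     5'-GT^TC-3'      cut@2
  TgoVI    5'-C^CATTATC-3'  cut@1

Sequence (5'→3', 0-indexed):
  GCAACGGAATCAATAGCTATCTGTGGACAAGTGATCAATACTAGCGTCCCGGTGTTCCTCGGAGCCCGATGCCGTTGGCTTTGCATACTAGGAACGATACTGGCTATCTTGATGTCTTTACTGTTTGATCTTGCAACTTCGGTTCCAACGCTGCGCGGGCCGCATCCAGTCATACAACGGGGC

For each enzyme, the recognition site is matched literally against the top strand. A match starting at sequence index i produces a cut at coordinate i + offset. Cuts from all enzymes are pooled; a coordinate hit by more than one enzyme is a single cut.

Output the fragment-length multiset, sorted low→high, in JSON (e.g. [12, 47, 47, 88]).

Per-enzyme occurrences:
  JekI (ATTAA, off=4): no sites
  FykVI GCGC/3: at [152, 181] ⇒ [1, 155]
  WciX GTTC/2: at [53, 141] ⇒ [55, 143]
  TgoVI (CCATTATC, off=1): no sites

Pooled cuts: [1, 55, 143, 155]

Fragments:
  1→55: 54 bp
  55→143: 88 bp
  143→155: 12 bp
  155→1 (wrap): 183-155+1 = 29 bp

[12,29,54,88]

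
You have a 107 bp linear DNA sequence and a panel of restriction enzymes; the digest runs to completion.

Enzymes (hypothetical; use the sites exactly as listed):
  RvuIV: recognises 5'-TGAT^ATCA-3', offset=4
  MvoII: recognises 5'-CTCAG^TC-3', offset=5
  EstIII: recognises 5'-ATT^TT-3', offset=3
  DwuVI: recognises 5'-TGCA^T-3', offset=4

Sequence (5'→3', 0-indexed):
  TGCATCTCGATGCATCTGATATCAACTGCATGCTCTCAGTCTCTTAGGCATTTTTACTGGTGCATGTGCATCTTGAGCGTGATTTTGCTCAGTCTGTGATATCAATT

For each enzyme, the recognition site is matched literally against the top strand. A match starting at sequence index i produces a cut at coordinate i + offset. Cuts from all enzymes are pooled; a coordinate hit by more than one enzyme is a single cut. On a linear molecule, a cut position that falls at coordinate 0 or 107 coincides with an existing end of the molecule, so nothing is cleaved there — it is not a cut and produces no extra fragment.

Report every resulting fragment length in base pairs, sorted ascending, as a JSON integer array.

[4,6,6,7,8,8,9,10,10,12,13,14]

Per-enzyme occurrences:
  RvuIV (TGATATCA, off=4): starts [16, 96] → cuts [20, 100]
  MvoII (CTCAGTC, off=5): starts [34, 87] → cuts [39, 92]
  EstIII (ATTTT, off=3): starts [49, 81] → cuts [52, 84]
  DwuVI (TGCAT, off=4): starts [0, 10, 26, 60, 66] → cuts [4, 14, 30, 64, 70]

Pooled cuts: [4, 14, 20, 30, 39, 52, 64, 70, 84, 92, 100]

Fragment lengths:
  [0,4): 4 bp
  [4,14): 10 bp
  [14,20): 6 bp
  [20,30): 10 bp
  [30,39): 9 bp
  [39,52): 13 bp
  [52,64): 12 bp
  [64,70): 6 bp
  [70,84): 14 bp
  [84,92): 8 bp
  [92,100): 8 bp
  [100,107): 7 bp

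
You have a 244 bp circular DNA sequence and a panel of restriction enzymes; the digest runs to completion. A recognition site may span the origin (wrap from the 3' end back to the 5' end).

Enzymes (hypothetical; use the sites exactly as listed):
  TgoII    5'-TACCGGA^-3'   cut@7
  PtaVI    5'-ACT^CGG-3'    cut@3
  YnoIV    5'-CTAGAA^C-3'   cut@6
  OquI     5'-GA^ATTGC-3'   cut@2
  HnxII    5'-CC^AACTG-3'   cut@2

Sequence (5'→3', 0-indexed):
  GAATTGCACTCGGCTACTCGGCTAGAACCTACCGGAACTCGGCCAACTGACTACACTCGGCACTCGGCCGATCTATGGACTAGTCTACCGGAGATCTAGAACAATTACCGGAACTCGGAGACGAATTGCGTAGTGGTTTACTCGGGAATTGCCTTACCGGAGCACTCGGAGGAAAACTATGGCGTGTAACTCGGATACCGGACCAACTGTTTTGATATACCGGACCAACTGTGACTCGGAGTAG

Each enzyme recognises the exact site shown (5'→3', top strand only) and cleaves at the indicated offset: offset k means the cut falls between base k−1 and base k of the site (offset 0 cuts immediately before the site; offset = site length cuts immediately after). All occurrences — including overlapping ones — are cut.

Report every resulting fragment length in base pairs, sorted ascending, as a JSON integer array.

[2,2,3,3,5,5,5,7,8,8,9,9,9,9,10,10,11,11,13,14,18,20,25,28]

Site scan:
  TgoII TACCGGA/7: at [29, 85, 105, 154, 195, 217] ⇒ [36, 92, 112, 161, 202, 224]
  PtaVI ACTCGG/3: at [7, 15, 36, 54, 61, 112, 139, 163, 188, 233] ⇒ [10, 18, 39, 57, 64, 115, 142, 166, 191, 236]
  YnoIV CTAGAAC/6: at [21, 95] ⇒ [27, 101]
  OquI GAATTGC/2: at [0, 122, 145] ⇒ [2, 124, 147]
  HnxII CCAACTG/2: at [42, 202, 224] ⇒ [44, 204, 226]

Pooled cuts: [2, 10, 18, 27, 36, 39, 44, 57, 64, 92, 101, 112, 115, 124, 142, 147, 161, 166, 191, 202, 204, 224, 226, 236]

Fragments:
  2→10: 8 bp
  10→18: 8 bp
  18→27: 9 bp
  27→36: 9 bp
  36→39: 3 bp
  39→44: 5 bp
  44→57: 13 bp
  57→64: 7 bp
  64→92: 28 bp
  92→101: 9 bp
  101→112: 11 bp
  112→115: 3 bp
  115→124: 9 bp
  124→142: 18 bp
  142→147: 5 bp
  147→161: 14 bp
  161→166: 5 bp
  166→191: 25 bp
  191→202: 11 bp
  202→204: 2 bp
  204→224: 20 bp
  224→226: 2 bp
  226→236: 10 bp
  236→2 (wrap): 244-236+2 = 10 bp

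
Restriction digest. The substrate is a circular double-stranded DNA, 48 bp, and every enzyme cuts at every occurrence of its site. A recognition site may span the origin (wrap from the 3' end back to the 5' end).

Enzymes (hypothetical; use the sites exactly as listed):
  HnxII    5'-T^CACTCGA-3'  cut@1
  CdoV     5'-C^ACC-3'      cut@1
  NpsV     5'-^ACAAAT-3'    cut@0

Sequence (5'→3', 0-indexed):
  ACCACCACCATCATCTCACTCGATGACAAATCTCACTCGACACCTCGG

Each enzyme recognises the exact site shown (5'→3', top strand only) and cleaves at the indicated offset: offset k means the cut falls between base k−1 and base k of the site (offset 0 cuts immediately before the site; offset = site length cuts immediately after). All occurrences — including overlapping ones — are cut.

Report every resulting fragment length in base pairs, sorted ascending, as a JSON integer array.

[3,8,8,9,10,10]

Per-enzyme occurrences:
  HnxII TCACTCGA/1: at [15, 32] ⇒ [16, 33]
  CdoV CACC/1: at [2, 5, 40] ⇒ [3, 6, 41]
  NpsV ACAAAT/0: at [25] ⇒ [25]

Pooled cuts: [3, 6, 16, 25, 33, 41]

Fragments:
  3→6: 3 bp
  6→16: 10 bp
  16→25: 9 bp
  25→33: 8 bp
  33→41: 8 bp
  41→3 (wrap): 48-41+3 = 10 bp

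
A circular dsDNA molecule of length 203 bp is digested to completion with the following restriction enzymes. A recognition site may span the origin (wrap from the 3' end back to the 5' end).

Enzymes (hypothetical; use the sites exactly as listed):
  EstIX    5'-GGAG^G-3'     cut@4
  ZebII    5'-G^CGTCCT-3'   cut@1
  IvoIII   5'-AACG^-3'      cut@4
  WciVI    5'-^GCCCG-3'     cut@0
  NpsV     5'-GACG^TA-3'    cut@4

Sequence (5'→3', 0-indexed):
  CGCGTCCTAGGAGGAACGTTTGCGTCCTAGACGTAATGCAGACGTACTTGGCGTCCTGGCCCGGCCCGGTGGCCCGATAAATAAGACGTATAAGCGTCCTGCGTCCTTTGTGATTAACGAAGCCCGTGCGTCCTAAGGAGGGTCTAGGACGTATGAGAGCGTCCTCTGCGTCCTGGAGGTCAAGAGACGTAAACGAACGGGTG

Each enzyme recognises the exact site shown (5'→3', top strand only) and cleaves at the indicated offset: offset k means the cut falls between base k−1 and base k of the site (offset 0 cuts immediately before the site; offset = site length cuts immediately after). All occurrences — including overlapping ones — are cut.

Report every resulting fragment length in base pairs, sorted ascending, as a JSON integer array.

Site scan:
  EstIX (GGAGG, off=4): starts [9, 136, 174] → cuts [13, 140, 178]
  ZebII (GCGTCCT, off=1): starts [1, 21, 50, 93, 100, 127, 158, 167] → cuts [2, 22, 51, 94, 101, 128, 159, 168]
  IvoIII (AACG, off=4): starts [14, 115, 191, 195] → cuts [18, 119, 195, 199]
  WciVI (GCCCG, off=0): starts [58, 63, 71, 121] → cuts [58, 63, 71, 121]
  NpsV (GACGTA, off=4): starts [29, 40, 84, 147, 185] → cuts [33, 44, 88, 151, 189]

Pooled cuts: [2, 13, 18, 22, 33, 44, 51, 58, 63, 71, 88, 94, 101, 119, 121, 128, 140, 151, 159, 168, 178, 189, 195, 199]

Fragments:
  2→13: 11 bp
  13→18: 5 bp
  18→22: 4 bp
  22→33: 11 bp
  33→44: 11 bp
  44→51: 7 bp
  51→58: 7 bp
  58→63: 5 bp
  63→71: 8 bp
  71→88: 17 bp
  88→94: 6 bp
  94→101: 7 bp
  101→119: 18 bp
  119→121: 2 bp
  121→128: 7 bp
  128→140: 12 bp
  140→151: 11 bp
  151→159: 8 bp
  159→168: 9 bp
  168→178: 10 bp
  178→189: 11 bp
  189→195: 6 bp
  195→199: 4 bp
  199→2 (wrap): 203-199+2 = 6 bp

[2,4,4,5,5,6,6,6,7,7,7,7,8,8,9,10,11,11,11,11,11,12,17,18]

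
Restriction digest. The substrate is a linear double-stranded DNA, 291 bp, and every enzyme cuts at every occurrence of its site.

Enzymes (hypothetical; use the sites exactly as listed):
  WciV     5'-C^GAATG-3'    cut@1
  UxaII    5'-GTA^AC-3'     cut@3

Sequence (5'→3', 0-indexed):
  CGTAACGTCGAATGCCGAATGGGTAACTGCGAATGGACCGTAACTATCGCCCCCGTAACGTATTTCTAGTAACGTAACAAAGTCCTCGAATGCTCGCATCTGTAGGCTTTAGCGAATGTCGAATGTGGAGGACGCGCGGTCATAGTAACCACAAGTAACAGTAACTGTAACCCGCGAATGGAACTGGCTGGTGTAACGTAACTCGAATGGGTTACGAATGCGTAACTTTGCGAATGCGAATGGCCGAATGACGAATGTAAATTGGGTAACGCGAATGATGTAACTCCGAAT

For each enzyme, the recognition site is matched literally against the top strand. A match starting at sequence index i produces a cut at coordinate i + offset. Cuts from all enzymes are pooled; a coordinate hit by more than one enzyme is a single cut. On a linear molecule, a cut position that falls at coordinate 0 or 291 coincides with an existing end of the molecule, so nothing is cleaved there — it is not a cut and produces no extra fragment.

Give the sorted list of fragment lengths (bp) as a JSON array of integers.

Site scan:
  WciV CGAATG/1: at [8, 15, 29, 86, 112, 119, 174, 203, 214, 230, 236, 244, 251, 271] ⇒ [9, 16, 30, 87, 113, 120, 175, 204, 215, 231, 237, 245, 252, 272]
  UxaII GTAAC/3: at [1, 22, 39, 54, 68, 73, 144, 154, 160, 166, 192, 197, 221, 265, 279] ⇒ [4, 25, 42, 57, 71, 76, 147, 157, 163, 169, 195, 200, 224, 268, 282]

All cut coordinates (distinct, sorted): [4, 9, 16, 25, 30, 42, 57, 71, 76, 87, 113, 120, 147, 157, 163, 169, 175, 195, 200, 204, 215, 224, 231, 237, 245, 252, 268, 272, 282]

Fragment lengths:
  [0,4): 4 bp
  [4,9): 5 bp
  [9,16): 7 bp
  [16,25): 9 bp
  [25,30): 5 bp
  [30,42): 12 bp
  [42,57): 15 bp
  [57,71): 14 bp
  [71,76): 5 bp
  [76,87): 11 bp
  [87,113): 26 bp
  [113,120): 7 bp
  [120,147): 27 bp
  [147,157): 10 bp
  [157,163): 6 bp
  [163,169): 6 bp
  [169,175): 6 bp
  [175,195): 20 bp
  [195,200): 5 bp
  [200,204): 4 bp
  [204,215): 11 bp
  [215,224): 9 bp
  [224,231): 7 bp
  [231,237): 6 bp
  [237,245): 8 bp
  [245,252): 7 bp
  [252,268): 16 bp
  [268,272): 4 bp
  [272,282): 10 bp
  [282,291): 9 bp

[4,4,4,5,5,5,5,6,6,6,6,7,7,7,7,8,9,9,9,10,10,11,11,12,14,15,16,20,26,27]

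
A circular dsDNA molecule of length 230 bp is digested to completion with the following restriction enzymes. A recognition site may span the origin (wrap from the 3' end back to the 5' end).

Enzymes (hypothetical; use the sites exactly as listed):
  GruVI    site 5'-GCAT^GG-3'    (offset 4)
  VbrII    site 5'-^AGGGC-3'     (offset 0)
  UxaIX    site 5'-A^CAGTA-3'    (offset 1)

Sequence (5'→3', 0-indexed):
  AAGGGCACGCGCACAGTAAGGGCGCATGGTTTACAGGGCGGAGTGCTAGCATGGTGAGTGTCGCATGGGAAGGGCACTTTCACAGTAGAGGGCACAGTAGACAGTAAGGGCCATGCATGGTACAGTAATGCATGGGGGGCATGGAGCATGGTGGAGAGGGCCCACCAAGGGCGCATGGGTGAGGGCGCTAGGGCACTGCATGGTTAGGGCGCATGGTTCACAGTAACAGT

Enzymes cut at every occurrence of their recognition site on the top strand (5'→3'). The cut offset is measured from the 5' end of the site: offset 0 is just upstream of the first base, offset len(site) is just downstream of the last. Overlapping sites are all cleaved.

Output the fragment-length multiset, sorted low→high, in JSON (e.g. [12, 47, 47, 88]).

Per-enzyme occurrences:
  GruVI (GCATGG, off=4): starts [23, 48, 62, 114, 129, 138, 145, 172, 197, 210] → cuts [27, 52, 66, 118, 133, 142, 149, 176, 201, 214]
  VbrII (AGGGC, off=0): starts [1, 18, 34, 70, 88, 106, 156, 167, 181, 189, 205] → cuts [1, 18, 34, 70, 88, 106, 156, 167, 181, 189, 205]
  UxaIX (ACAGTA, off=1): starts [12, 81, 93, 100, 121, 219, 225] → cuts [13, 82, 94, 101, 122, 220, 226]

Pooled cuts: [1, 13, 18, 27, 34, 52, 66, 70, 82, 88, 94, 101, 106, 118, 122, 133, 142, 149, 156, 167, 176, 181, 189, 201, 205, 214, 220, 226]

Fragments:
  1→13: 12 bp
  13→18: 5 bp
  18→27: 9 bp
  27→34: 7 bp
  34→52: 18 bp
  52→66: 14 bp
  66→70: 4 bp
  70→82: 12 bp
  82→88: 6 bp
  88→94: 6 bp
  94→101: 7 bp
  101→106: 5 bp
  106→118: 12 bp
  118→122: 4 bp
  122→133: 11 bp
  133→142: 9 bp
  142→149: 7 bp
  149→156: 7 bp
  156→167: 11 bp
  167→176: 9 bp
  176→181: 5 bp
  181→189: 8 bp
  189→201: 12 bp
  201→205: 4 bp
  205→214: 9 bp
  214→220: 6 bp
  220→226: 6 bp
  226→1 (wrap): 230-226+1 = 5 bp

[4,4,4,5,5,5,5,6,6,6,6,7,7,7,7,8,9,9,9,9,11,11,12,12,12,12,14,18]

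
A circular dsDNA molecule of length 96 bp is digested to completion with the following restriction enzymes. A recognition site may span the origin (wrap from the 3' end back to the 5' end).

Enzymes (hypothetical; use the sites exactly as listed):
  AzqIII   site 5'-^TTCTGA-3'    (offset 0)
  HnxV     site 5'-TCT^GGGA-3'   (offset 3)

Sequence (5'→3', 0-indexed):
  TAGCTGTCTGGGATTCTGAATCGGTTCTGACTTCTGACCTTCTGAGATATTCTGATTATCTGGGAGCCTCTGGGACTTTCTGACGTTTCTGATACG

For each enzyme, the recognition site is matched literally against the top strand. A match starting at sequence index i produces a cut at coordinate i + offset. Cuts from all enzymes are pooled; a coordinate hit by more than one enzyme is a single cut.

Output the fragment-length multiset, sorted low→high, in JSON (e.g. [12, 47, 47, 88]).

[4,6,7,8,9,10,10,11,12,19]

Per-enzyme occurrences:
  AzqIII TTCTGA/0: at [13, 24, 31, 39, 49, 77, 86] ⇒ [13, 24, 31, 39, 49, 77, 86]
  HnxV TCTGGGA/3: at [6, 58, 68] ⇒ [9, 61, 71]

Pooled cuts: [9, 13, 24, 31, 39, 49, 61, 71, 77, 86]

Fragments:
  9→13: 4 bp
  13→24: 11 bp
  24→31: 7 bp
  31→39: 8 bp
  39→49: 10 bp
  49→61: 12 bp
  61→71: 10 bp
  71→77: 6 bp
  77→86: 9 bp
  86→9 (wrap): 96-86+9 = 19 bp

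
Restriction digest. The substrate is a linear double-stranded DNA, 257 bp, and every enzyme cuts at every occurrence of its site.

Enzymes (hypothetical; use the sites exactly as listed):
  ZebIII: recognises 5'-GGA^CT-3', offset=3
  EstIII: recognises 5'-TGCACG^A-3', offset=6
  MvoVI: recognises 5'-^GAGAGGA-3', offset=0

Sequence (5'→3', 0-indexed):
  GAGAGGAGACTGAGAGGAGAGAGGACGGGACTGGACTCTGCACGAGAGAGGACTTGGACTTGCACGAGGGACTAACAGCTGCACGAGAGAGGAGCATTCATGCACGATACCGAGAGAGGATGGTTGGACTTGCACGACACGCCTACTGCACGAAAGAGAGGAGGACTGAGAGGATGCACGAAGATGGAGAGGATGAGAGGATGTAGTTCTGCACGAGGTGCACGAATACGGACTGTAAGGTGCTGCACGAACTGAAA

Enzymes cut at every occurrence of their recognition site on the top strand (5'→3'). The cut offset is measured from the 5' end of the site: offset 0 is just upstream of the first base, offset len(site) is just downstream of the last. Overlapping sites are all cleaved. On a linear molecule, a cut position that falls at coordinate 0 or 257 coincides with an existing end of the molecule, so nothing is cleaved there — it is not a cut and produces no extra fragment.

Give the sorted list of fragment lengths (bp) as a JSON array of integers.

Scan for sites:
  ZebIII (GGACT, off=3): starts [27, 32, 49, 55, 68, 125, 162, 229] → cuts [30, 35, 52, 58, 71, 128, 165, 232]
  EstIII (TGCACGA, off=6): starts [38, 60, 79, 100, 130, 146, 174, 209, 218, 243] → cuts [44, 66, 85, 106, 136, 152, 180, 215, 224, 249]
  MvoVI (GAGAGGA, off=0): starts [0, 11, 18, 45, 86, 113, 155, 167, 186, 194] → cuts [11, 18, 45, 86, 113, 155, 167, 186, 194] (position 0 is a terminus of the linear molecule — no cut)

All cut coordinates (distinct, sorted): [11, 18, 30, 35, 44, 45, 52, 58, 66, 71, 85, 86, 106, 113, 128, 136, 152, 155, 165, 167, 180, 186, 194, 215, 224, 232, 249]

Fragments:
  [0,11): 11 bp
  [11,18): 7 bp
  [18,30): 12 bp
  [30,35): 5 bp
  [35,44): 9 bp
  [44,45): 1 bp
  [45,52): 7 bp
  [52,58): 6 bp
  [58,66): 8 bp
  [66,71): 5 bp
  [71,85): 14 bp
  [85,86): 1 bp
  [86,106): 20 bp
  [106,113): 7 bp
  [113,128): 15 bp
  [128,136): 8 bp
  [136,152): 16 bp
  [152,155): 3 bp
  [155,165): 10 bp
  [165,167): 2 bp
  [167,180): 13 bp
  [180,186): 6 bp
  [186,194): 8 bp
  [194,215): 21 bp
  [215,224): 9 bp
  [224,232): 8 bp
  [232,249): 17 bp
  [249,257): 8 bp

[1,1,2,3,5,5,6,6,7,7,7,8,8,8,8,8,9,9,10,11,12,13,14,15,16,17,20,21]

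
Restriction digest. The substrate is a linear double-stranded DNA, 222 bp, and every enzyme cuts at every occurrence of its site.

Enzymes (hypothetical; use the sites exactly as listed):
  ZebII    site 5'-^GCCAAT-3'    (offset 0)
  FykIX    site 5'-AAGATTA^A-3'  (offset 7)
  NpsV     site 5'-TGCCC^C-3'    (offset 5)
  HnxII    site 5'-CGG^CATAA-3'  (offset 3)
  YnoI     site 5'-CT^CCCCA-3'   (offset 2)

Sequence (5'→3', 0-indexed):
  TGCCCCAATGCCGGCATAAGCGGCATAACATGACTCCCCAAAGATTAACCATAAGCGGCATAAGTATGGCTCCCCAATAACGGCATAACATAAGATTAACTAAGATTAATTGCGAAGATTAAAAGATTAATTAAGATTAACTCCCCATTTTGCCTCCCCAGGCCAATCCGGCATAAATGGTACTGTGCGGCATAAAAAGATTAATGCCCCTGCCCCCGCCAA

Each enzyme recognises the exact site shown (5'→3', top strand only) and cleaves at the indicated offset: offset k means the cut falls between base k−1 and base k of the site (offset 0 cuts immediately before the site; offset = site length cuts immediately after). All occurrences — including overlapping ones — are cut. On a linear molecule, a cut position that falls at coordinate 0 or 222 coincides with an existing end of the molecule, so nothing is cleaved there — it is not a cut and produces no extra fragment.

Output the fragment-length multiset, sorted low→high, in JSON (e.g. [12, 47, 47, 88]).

Scan for sites:
  ZebII GCCAAT/0: at [161] ⇒ [161]
  FykIX AAGATTAA/7: at [40, 91, 101, 114, 122, 132, 196] ⇒ [47, 98, 108, 121, 129, 139, 203]
  NpsV TGCCCC/5: at [0, 204, 210] ⇒ [5, 209, 215]
  HnxII CGGCATAA/3: at [11, 20, 55, 80, 168, 187] ⇒ [14, 23, 58, 83, 171, 190]
  YnoI CTCCCCA/2: at [33, 69, 140, 153] ⇒ [35, 71, 142, 155]

Pooled cuts: [5, 14, 23, 35, 47, 58, 71, 83, 98, 108, 121, 129, 139, 142, 155, 161, 171, 190, 203, 209, 215]

Fragment lengths:
  [0,5): 5 bp
  [5,14): 9 bp
  [14,23): 9 bp
  [23,35): 12 bp
  [35,47): 12 bp
  [47,58): 11 bp
  [58,71): 13 bp
  [71,83): 12 bp
  [83,98): 15 bp
  [98,108): 10 bp
  [108,121): 13 bp
  [121,129): 8 bp
  [129,139): 10 bp
  [139,142): 3 bp
  [142,155): 13 bp
  [155,161): 6 bp
  [161,171): 10 bp
  [171,190): 19 bp
  [190,203): 13 bp
  [203,209): 6 bp
  [209,215): 6 bp
  [215,222): 7 bp

[3,5,6,6,6,7,8,9,9,10,10,10,11,12,12,12,13,13,13,13,15,19]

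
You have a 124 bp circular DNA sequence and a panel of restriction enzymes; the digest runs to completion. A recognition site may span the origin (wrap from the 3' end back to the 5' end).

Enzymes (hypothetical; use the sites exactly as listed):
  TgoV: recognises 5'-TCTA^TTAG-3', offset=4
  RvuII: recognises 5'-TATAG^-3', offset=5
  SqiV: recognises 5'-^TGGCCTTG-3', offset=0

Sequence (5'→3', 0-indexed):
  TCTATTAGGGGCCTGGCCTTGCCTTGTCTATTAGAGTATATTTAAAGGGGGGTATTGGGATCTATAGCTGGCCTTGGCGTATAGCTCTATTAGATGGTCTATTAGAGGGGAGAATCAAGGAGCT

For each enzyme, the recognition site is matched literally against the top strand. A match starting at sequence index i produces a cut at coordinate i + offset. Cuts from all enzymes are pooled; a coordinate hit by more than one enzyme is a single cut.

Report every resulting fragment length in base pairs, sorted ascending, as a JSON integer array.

Per-enzyme occurrences:
  TgoV (TCTATTAG, off=4): starts [0, 26, 85, 97] → cuts [4, 30, 89, 101]
  RvuII (TATAG, off=5): starts [62, 79] → cuts [67, 84]
  SqiV (TGGCCTTG, off=0): starts [13, 68] → cuts [13, 68]

All cut coordinates (distinct, sorted): [4, 13, 30, 67, 68, 84, 89, 101]

Fragment lengths:
  4→13: 9 bp
  13→30: 17 bp
  30→67: 37 bp
  67→68: 1 bp
  68→84: 16 bp
  84→89: 5 bp
  89→101: 12 bp
  101→4 (wrap): 124-101+4 = 27 bp

[1,5,9,12,16,17,27,37]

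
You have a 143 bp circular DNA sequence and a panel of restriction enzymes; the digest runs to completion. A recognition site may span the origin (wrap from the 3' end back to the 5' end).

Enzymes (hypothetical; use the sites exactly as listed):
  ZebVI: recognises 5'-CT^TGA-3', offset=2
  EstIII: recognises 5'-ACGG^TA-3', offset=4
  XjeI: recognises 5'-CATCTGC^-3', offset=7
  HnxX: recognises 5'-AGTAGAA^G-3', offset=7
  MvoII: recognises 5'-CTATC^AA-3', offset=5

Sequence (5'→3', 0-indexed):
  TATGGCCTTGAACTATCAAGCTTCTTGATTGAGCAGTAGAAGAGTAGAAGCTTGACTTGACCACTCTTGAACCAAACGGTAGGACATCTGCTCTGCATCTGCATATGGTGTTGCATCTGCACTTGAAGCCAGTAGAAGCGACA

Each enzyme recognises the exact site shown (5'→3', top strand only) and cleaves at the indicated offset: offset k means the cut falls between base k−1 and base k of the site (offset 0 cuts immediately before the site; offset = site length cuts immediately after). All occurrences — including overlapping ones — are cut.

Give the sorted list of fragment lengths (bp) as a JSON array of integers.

[3,3,5,8,8,9,10,11,12,12,14,14,16,18]

Per-enzyme occurrences:
  ZebVI (CTTGA, off=2): starts [6, 23, 50, 55, 65, 121] → cuts [8, 25, 52, 57, 67, 123]
  EstIII (ACGGTA, off=4): starts [75] → cuts [79]
  XjeI (CATCTGC, off=7): starts [84, 95, 113] → cuts [91, 102, 120]
  HnxX (AGTAGAAG, off=7): starts [34, 42, 130] → cuts [41, 49, 137]
  MvoII (CTATCAA, off=5): starts [12] → cuts [17]

All cut coordinates (distinct, sorted): [8, 17, 25, 41, 49, 52, 57, 67, 79, 91, 102, 120, 123, 137]

Fragments:
  8→17: 9 bp
  17→25: 8 bp
  25→41: 16 bp
  41→49: 8 bp
  49→52: 3 bp
  52→57: 5 bp
  57→67: 10 bp
  67→79: 12 bp
  79→91: 12 bp
  91→102: 11 bp
  102→120: 18 bp
  120→123: 3 bp
  123→137: 14 bp
  137→8 (wrap): 143-137+8 = 14 bp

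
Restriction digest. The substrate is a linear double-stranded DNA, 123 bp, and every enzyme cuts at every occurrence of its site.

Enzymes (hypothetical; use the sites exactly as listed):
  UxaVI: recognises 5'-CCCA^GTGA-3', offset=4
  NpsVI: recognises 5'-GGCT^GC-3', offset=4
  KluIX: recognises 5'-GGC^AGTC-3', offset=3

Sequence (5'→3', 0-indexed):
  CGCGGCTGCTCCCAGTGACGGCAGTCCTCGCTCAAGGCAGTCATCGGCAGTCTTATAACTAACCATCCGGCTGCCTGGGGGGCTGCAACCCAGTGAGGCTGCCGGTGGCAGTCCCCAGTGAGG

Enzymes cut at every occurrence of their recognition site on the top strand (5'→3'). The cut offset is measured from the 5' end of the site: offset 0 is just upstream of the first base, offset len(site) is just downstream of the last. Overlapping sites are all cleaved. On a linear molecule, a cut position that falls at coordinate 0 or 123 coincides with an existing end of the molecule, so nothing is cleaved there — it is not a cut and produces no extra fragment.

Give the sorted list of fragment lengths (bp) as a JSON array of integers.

[6,7,7,8,8,8,8,9,10,12,16,24]

Per-enzyme occurrences:
  UxaVI (CCCAGTGA, off=4): starts [10, 88, 113] → cuts [14, 92, 117]
  NpsVI (GGCTGC, off=4): starts [3, 68, 80, 96] → cuts [7, 72, 84, 100]
  KluIX (GGCAGTC, off=3): starts [19, 35, 45, 106] → cuts [22, 38, 48, 109]

All cut coordinates (distinct, sorted): [7, 14, 22, 38, 48, 72, 84, 92, 100, 109, 117]

Fragments:
  [0,7): 7 bp
  [7,14): 7 bp
  [14,22): 8 bp
  [22,38): 16 bp
  [38,48): 10 bp
  [48,72): 24 bp
  [72,84): 12 bp
  [84,92): 8 bp
  [92,100): 8 bp
  [100,109): 9 bp
  [109,117): 8 bp
  [117,123): 6 bp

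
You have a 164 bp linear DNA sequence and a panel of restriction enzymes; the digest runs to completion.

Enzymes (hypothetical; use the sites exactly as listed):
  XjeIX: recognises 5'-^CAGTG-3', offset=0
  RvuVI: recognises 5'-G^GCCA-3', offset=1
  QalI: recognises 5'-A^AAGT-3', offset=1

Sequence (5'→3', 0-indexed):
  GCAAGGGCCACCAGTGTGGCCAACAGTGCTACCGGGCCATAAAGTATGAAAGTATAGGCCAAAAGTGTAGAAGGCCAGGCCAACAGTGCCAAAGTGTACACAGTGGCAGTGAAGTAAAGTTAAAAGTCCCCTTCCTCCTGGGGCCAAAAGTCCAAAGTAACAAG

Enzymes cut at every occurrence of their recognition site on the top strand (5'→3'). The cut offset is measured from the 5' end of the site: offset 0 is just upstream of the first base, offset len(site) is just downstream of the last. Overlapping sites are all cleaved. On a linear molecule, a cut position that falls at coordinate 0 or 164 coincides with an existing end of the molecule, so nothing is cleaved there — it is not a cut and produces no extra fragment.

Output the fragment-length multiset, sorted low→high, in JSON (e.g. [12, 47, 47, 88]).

[5,5,5,5,5,5,6,6,6,7,7,7,8,8,8,9,10,10,11,12,19]

Site scan:
  XjeIX CAGTG/0: at [11, 23, 83, 100, 106] ⇒ [11, 23, 83, 100, 106]
  RvuVI GGCCA/1: at [5, 17, 34, 56, 72, 77, 141] ⇒ [6, 18, 35, 57, 73, 78, 142]
  QalI AAAGT/1: at [40, 48, 61, 90, 115, 122, 146, 153] ⇒ [41, 49, 62, 91, 116, 123, 147, 154]

All cut coordinates (distinct, sorted): [6, 11, 18, 23, 35, 41, 49, 57, 62, 73, 78, 83, 91, 100, 106, 116, 123, 142, 147, 154]

Fragment lengths:
  [0,6): 6 bp
  [6,11): 5 bp
  [11,18): 7 bp
  [18,23): 5 bp
  [23,35): 12 bp
  [35,41): 6 bp
  [41,49): 8 bp
  [49,57): 8 bp
  [57,62): 5 bp
  [62,73): 11 bp
  [73,78): 5 bp
  [78,83): 5 bp
  [83,91): 8 bp
  [91,100): 9 bp
  [100,106): 6 bp
  [106,116): 10 bp
  [116,123): 7 bp
  [123,142): 19 bp
  [142,147): 5 bp
  [147,154): 7 bp
  [154,164): 10 bp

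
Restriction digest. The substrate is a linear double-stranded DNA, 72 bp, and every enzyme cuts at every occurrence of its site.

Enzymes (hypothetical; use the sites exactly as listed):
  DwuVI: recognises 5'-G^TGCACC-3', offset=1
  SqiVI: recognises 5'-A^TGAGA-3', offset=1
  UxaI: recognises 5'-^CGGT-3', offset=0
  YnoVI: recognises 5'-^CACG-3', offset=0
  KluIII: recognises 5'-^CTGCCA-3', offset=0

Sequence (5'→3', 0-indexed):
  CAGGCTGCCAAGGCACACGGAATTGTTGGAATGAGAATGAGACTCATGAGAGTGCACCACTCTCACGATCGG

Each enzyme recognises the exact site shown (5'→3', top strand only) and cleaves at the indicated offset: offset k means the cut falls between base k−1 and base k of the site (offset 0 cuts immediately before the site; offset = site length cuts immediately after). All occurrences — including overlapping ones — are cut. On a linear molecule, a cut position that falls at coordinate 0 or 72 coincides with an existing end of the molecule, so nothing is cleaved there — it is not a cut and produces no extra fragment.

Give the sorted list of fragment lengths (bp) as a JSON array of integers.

Site scan:
  DwuVI (GTGCACC, off=1): starts [51] → cuts [52]
  SqiVI (ATGAGA, off=1): starts [30, 36, 45] → cuts [31, 37, 46]
  UxaI (CGGT, off=0): no sites
  YnoVI (CACG, off=0): starts [15, 63] → cuts [15, 63]
  KluIII (CTGCCA, off=0): starts [4] → cuts [4]

All cut coordinates (distinct, sorted): [4, 15, 31, 37, 46, 52, 63]

Fragment lengths:
  [0,4): 4 bp
  [4,15): 11 bp
  [15,31): 16 bp
  [31,37): 6 bp
  [37,46): 9 bp
  [46,52): 6 bp
  [52,63): 11 bp
  [63,72): 9 bp

[4,6,6,9,9,11,11,16]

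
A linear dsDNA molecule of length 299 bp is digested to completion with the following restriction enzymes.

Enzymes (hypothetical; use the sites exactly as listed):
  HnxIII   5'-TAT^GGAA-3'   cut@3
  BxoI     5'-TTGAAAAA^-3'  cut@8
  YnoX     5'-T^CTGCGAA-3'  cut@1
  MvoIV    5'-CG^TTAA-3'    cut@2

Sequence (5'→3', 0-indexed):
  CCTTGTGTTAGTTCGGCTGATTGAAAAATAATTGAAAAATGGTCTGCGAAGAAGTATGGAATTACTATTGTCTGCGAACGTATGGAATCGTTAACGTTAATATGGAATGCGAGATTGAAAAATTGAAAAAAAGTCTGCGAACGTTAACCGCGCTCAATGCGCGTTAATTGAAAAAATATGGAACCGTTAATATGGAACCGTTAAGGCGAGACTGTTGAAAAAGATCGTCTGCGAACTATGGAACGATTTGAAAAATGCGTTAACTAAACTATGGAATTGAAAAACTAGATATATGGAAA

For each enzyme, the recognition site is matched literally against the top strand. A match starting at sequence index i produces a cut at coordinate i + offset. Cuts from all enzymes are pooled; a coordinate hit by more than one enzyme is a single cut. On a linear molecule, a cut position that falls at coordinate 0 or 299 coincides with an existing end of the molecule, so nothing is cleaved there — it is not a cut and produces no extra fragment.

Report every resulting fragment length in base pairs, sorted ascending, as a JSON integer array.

[4,4,4,4,5,6,6,7,7,7,7,7,8,9,10,11,11,12,12,12,13,14,14,16,19,20,22,28]

Site scan:
  HnxIII TATGGAA/3: at [54, 80, 100, 176, 190, 236, 269, 291] ⇒ [57, 83, 103, 179, 193, 239, 272, 294]
  BxoI TTGAAAAA/8: at [20, 31, 114, 122, 167, 214, 247, 276] ⇒ [28, 39, 122, 130, 175, 222, 255, 284]
  YnoX TCTGCGAA/1: at [42, 70, 133, 227] ⇒ [43, 71, 134, 228]
  MvoIV CGTTAA/2: at [88, 94, 141, 161, 184, 198, 257] ⇒ [90, 96, 143, 163, 186, 200, 259]

All cut coordinates (distinct, sorted): [28, 39, 43, 57, 71, 83, 90, 96, 103, 122, 130, 134, 143, 163, 175, 179, 186, 193, 200, 222, 228, 239, 255, 259, 272, 284, 294]

Fragments:
  [0,28): 28 bp
  [28,39): 11 bp
  [39,43): 4 bp
  [43,57): 14 bp
  [57,71): 14 bp
  [71,83): 12 bp
  [83,90): 7 bp
  [90,96): 6 bp
  [96,103): 7 bp
  [103,122): 19 bp
  [122,130): 8 bp
  [130,134): 4 bp
  [134,143): 9 bp
  [143,163): 20 bp
  [163,175): 12 bp
  [175,179): 4 bp
  [179,186): 7 bp
  [186,193): 7 bp
  [193,200): 7 bp
  [200,222): 22 bp
  [222,228): 6 bp
  [228,239): 11 bp
  [239,255): 16 bp
  [255,259): 4 bp
  [259,272): 13 bp
  [272,284): 12 bp
  [284,294): 10 bp
  [294,299): 5 bp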